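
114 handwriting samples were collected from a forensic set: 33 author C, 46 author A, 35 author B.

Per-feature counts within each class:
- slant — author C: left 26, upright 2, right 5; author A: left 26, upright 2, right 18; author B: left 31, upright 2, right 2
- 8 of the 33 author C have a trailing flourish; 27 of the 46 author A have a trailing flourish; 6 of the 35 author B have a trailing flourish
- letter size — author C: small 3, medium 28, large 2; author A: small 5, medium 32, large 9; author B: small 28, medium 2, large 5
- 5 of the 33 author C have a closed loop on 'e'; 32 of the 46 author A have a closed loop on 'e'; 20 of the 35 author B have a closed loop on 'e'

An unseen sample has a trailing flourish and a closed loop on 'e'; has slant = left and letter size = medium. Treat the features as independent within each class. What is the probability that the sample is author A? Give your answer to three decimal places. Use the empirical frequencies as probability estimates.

author C: (33/114) × (26/33) × (8/33) × (28/33) × (5/33) ≈ 0.00710796
author A: (46/114) × (26/46) × (27/46) × (32/46) × (32/46) ≈ 0.0647827
author B: (35/114) × (31/35) × (6/35) × (2/35) × (20/35) ≈ 0.00152217
P(author A | x) = 0.0647827 / 0.07341283 ≈ 0.882

0.882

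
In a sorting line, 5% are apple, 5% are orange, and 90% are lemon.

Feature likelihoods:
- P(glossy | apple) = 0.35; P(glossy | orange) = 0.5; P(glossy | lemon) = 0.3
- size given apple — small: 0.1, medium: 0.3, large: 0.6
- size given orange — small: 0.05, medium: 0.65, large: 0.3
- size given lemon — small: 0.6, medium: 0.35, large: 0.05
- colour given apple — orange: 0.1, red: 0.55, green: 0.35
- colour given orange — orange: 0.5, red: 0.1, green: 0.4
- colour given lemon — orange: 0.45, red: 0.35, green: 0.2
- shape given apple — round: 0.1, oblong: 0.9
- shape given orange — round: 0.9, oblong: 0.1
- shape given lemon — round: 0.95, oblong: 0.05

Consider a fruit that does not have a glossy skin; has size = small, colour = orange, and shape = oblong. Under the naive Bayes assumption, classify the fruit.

apple: 0.05 × (1−0.35) × 0.1 × 0.1 × 0.9 = 0.0002925
orange: 0.05 × (1−0.5) × 0.05 × 0.5 × 0.1 = 0.0000625
lemon: 0.9 × (1−0.3) × 0.6 × 0.45 × 0.05 = 0.008505
Highest score → lemon.

lemon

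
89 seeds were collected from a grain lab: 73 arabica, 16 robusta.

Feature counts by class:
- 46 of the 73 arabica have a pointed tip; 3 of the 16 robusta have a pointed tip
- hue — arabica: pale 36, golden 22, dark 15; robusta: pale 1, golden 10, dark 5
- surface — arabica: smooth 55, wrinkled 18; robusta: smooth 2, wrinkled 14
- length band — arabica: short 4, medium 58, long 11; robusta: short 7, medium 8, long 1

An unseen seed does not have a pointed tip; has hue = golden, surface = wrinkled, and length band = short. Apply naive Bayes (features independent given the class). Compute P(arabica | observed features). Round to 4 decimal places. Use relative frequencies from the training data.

0.0341

arabica: (73/89) × (27/73) × (22/73) × (18/73) × (4/73) ≈ 0.00123527
robusta: (16/89) × (13/16) × (10/16) × (14/16) × (7/16) ≈ 0.0349478
P(arabica | x) = 0.00123527 / 0.03618307 ≈ 0.0341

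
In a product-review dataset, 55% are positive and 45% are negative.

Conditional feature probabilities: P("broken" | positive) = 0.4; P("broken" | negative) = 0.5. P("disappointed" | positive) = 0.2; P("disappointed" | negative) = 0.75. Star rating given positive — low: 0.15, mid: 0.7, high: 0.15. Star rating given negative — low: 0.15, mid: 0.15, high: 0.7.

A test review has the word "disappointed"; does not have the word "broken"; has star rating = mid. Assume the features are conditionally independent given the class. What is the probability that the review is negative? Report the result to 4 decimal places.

0.3540

positive: 0.55 × (1−0.4) × 0.2 × 0.7 = 0.0462
negative: 0.45 × (1−0.5) × 0.75 × 0.15 = 0.0253125
P(negative | x) = 0.0253125 / 0.0715125 ≈ 0.3540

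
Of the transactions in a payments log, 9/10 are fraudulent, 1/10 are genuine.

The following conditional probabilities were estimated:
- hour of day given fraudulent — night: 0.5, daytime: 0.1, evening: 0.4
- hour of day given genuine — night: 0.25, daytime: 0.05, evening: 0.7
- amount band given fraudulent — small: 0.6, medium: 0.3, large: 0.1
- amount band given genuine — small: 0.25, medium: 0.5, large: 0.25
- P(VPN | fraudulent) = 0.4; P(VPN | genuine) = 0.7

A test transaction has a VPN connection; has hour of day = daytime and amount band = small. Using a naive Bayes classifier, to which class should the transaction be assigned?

fraudulent

fraudulent: 0.9 × 0.1 × 0.6 × 0.4 = 0.0216
genuine: 0.1 × 0.05 × 0.25 × 0.7 = 0.000875
Highest score → fraudulent.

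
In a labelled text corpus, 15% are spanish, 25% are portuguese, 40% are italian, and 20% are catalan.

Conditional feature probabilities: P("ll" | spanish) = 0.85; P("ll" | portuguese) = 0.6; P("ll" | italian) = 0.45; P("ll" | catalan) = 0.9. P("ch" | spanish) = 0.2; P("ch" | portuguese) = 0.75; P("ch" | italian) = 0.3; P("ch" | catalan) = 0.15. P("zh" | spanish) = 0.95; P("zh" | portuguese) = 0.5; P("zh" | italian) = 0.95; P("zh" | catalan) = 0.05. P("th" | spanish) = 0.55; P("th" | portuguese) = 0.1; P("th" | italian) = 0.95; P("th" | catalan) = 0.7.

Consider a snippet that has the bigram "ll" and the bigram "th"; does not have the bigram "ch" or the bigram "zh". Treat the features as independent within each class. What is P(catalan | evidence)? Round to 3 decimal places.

spanish: 0.15 × 0.85 × (1−0.2) × (1−0.95) × 0.55 = 0.002805
portuguese: 0.25 × 0.6 × (1−0.75) × (1−0.5) × 0.1 = 0.001875
italian: 0.4 × 0.45 × (1−0.3) × (1−0.95) × 0.95 = 0.005985
catalan: 0.2 × 0.9 × (1−0.15) × (1−0.05) × 0.7 = 0.101745
P(catalan | x) = 0.101745 / 0.11241 ≈ 0.905

0.905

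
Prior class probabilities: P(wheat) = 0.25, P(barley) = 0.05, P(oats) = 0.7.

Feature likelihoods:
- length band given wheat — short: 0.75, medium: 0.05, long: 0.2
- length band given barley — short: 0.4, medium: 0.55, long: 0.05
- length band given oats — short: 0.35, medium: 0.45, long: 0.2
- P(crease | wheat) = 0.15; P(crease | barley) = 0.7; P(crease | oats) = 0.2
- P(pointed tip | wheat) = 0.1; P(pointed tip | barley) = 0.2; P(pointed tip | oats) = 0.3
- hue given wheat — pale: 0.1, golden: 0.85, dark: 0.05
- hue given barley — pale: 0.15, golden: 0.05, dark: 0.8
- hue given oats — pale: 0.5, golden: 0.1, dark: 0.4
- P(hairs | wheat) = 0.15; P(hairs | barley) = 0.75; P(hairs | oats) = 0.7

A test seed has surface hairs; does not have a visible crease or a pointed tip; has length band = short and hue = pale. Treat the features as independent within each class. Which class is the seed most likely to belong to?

wheat: 0.25 × 0.75 × (1−0.15) × (1−0.1) × 0.1 × 0.15 = 0.0021515625
barley: 0.05 × 0.4 × (1−0.7) × (1−0.2) × 0.15 × 0.75 = 0.00054
oats: 0.7 × 0.35 × (1−0.2) × (1−0.3) × 0.5 × 0.7 = 0.04802
Highest score → oats.

oats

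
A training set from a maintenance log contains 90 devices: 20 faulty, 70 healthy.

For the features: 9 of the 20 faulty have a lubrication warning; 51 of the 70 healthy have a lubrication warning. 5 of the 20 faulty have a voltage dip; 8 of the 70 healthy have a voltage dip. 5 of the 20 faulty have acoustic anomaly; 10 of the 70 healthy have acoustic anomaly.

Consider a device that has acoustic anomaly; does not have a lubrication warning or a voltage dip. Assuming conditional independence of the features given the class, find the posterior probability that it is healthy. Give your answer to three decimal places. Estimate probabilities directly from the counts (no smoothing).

faulty: (20/90) × (11/20) × (15/20) × (5/20) ≈ 0.0229167
healthy: (70/90) × (19/70) × (62/70) × (10/70) ≈ 0.026712
P(healthy | x) = 0.026712 / 0.0496287 ≈ 0.538

0.538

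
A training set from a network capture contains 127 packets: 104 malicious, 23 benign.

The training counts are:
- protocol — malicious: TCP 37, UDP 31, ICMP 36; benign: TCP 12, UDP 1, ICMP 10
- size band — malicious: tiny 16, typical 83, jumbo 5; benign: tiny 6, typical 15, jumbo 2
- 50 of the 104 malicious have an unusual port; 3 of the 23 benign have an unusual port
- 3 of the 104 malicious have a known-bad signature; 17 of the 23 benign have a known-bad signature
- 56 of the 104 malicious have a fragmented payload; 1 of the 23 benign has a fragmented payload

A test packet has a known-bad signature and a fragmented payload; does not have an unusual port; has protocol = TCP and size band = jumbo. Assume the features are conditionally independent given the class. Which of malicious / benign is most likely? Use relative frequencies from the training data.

benign

malicious: (104/127) × (37/104) × (5/104) × (54/104) × (3/104) × (56/104) ≈ 0.000112963
benign: (23/127) × (12/23) × (2/23) × (20/23) × (17/23) × (1/23) ≈ 0.000229602
Highest score → benign.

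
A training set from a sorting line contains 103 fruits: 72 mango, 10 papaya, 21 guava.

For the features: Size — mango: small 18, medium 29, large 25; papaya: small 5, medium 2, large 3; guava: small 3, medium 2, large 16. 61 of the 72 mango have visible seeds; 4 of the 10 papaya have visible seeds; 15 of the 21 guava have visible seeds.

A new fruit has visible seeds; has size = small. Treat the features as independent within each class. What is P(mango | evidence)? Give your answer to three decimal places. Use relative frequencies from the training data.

0.786

mango: (72/103) × (18/72) × (61/72) ≈ 0.148058
papaya: (10/103) × (5/10) × (4/10) ≈ 0.0194175
guava: (21/103) × (3/21) × (15/21) ≈ 0.0208044
P(mango | x) = 0.148058 / 0.1882799 ≈ 0.786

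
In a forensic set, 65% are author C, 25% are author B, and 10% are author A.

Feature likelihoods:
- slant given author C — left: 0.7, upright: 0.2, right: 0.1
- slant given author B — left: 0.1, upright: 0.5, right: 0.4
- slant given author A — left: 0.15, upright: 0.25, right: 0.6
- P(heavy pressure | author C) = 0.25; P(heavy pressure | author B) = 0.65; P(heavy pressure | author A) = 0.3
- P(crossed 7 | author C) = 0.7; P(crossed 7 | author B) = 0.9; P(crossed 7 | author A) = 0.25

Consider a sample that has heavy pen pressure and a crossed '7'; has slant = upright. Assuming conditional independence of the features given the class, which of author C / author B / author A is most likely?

author C: 0.65 × 0.2 × 0.25 × 0.7 = 0.02275
author B: 0.25 × 0.5 × 0.65 × 0.9 = 0.073125
author A: 0.1 × 0.25 × 0.3 × 0.25 = 0.001875
Highest score → author B.

author B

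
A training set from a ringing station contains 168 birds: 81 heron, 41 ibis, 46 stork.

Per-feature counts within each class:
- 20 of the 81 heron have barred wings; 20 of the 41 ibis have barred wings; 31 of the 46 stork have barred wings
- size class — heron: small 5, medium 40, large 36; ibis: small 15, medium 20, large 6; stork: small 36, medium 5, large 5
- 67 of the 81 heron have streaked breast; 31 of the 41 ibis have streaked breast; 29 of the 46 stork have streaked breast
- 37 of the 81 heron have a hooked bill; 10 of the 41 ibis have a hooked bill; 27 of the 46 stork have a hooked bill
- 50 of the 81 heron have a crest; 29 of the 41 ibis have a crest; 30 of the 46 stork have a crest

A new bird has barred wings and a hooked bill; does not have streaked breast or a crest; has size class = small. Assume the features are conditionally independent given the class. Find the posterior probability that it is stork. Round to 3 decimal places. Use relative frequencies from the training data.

heron: (81/168) × (20/81) × (5/81) × (14/81) × (37/81) × (31/81) ≈ 0.000222046
ibis: (41/168) × (20/41) × (15/41) × (10/41) × (10/41) × (12/41) ≈ 0.000758329
stork: (46/168) × (31/46) × (36/46) × (17/46) × (27/46) × (16/46) ≈ 0.0108957
P(stork | x) = 0.0108957 / 0.011876075 ≈ 0.917

0.917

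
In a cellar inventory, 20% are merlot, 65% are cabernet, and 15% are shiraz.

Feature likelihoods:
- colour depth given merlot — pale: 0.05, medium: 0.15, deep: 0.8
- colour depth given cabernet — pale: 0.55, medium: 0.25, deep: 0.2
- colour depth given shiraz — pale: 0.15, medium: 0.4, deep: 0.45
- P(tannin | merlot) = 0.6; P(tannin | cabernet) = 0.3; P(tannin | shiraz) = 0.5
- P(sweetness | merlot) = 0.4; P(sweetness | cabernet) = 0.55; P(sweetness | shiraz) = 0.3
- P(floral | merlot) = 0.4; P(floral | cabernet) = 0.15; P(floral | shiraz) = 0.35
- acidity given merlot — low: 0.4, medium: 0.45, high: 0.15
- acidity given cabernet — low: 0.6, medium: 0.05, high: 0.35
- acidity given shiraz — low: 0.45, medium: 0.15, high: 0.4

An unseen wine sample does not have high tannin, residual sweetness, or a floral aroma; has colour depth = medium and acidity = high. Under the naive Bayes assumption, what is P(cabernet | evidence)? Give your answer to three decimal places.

merlot: 0.2 × 0.15 × (1−0.6) × (1−0.4) × (1−0.4) × 0.15 = 0.000648
cabernet: 0.65 × 0.25 × (1−0.3) × (1−0.55) × (1−0.15) × 0.35 = 0.01522828125
shiraz: 0.15 × 0.4 × (1−0.5) × (1−0.3) × (1−0.35) × 0.4 = 0.00546
P(cabernet | x) = 0.01522828125 / 0.02133628125 ≈ 0.714

0.714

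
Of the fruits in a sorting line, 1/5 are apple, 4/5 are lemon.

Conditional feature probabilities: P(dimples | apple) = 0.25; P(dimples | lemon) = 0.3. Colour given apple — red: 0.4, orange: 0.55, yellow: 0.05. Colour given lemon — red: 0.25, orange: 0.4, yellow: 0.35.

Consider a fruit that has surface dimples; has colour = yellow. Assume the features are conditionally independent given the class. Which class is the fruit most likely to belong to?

lemon

apple: 0.2 × 0.25 × 0.05 = 0.0025
lemon: 0.8 × 0.3 × 0.35 = 0.084
Highest score → lemon.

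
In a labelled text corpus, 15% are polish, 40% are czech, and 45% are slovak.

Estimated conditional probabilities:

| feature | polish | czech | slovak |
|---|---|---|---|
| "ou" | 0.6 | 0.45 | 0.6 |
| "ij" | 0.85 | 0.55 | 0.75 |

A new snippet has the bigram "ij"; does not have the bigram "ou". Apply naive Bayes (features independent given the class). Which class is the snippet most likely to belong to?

slovak

polish: 0.15 × (1−0.6) × 0.85 = 0.051
czech: 0.4 × (1−0.45) × 0.55 = 0.121
slovak: 0.45 × (1−0.6) × 0.75 = 0.135
Highest score → slovak.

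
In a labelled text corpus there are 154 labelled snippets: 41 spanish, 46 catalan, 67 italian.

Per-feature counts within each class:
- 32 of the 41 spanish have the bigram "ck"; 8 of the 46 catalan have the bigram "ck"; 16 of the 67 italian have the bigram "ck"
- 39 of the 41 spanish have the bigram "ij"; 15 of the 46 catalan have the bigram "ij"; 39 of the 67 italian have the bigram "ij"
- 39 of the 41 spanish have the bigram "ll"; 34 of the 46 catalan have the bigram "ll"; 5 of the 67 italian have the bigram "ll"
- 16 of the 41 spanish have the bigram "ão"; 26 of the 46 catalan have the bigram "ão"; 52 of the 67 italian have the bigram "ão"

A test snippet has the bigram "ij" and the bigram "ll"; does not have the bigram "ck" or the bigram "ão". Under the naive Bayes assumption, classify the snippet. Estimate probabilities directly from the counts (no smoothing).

spanish: (41/154) × (9/41) × (39/41) × (39/41) × (25/41) ≈ 0.0322433
catalan: (46/154) × (38/46) × (15/46) × (34/46) × (20/46) ≈ 0.0258577
italian: (67/154) × (51/67) × (39/67) × (5/67) × (15/67) ≈ 0.0032207
Highest score → spanish.

spanish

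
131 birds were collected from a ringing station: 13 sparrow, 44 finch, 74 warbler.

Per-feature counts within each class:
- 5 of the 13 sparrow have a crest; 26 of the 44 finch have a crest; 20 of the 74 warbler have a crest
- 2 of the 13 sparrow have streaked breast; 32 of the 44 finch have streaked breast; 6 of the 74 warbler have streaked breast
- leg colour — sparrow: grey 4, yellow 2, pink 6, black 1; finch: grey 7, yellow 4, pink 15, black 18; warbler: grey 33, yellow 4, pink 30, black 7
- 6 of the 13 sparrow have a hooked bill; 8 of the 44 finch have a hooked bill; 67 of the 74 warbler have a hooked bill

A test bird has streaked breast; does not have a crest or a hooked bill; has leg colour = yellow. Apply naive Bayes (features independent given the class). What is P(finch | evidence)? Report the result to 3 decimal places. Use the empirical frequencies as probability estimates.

sparrow: (13/131) × (8/13) × (2/13) × (2/13) × (7/13) ≈ 0.000778299
finch: (44/131) × (18/44) × (32/44) × (4/44) × (36/44) ≈ 0.00743285
warbler: (74/131) × (54/74) × (6/74) × (4/74) × (7/74) ≈ 0.000170898
P(finch | x) = 0.00743285 / 0.008382047 ≈ 0.887

0.887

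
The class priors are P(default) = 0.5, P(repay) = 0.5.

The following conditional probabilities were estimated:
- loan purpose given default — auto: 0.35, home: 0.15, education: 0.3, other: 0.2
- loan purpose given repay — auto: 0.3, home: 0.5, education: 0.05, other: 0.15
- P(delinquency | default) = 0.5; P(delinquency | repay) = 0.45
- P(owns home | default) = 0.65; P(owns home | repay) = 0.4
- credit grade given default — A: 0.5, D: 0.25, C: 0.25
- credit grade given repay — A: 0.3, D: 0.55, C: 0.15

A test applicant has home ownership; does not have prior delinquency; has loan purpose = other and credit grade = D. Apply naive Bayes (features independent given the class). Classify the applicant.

repay

default: 0.5 × 0.2 × (1−0.5) × 0.65 × 0.25 = 0.008125
repay: 0.5 × 0.15 × (1−0.45) × 0.4 × 0.55 = 0.009075
Highest score → repay.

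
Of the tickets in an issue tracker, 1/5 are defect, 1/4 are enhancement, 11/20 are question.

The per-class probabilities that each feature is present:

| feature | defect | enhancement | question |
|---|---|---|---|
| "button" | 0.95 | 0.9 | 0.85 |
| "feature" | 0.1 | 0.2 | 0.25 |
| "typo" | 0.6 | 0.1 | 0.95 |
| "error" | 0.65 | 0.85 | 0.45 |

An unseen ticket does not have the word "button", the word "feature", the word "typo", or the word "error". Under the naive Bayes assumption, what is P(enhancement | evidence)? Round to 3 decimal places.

defect: 0.2 × (1−0.95) × (1−0.1) × (1−0.6) × (1−0.65) = 0.00126
enhancement: 0.25 × (1−0.9) × (1−0.2) × (1−0.1) × (1−0.85) = 0.0027
question: 0.55 × (1−0.85) × (1−0.25) × (1−0.95) × (1−0.45) = 0.0017015625
P(enhancement | x) = 0.0027 / 0.0056615625 ≈ 0.477

0.477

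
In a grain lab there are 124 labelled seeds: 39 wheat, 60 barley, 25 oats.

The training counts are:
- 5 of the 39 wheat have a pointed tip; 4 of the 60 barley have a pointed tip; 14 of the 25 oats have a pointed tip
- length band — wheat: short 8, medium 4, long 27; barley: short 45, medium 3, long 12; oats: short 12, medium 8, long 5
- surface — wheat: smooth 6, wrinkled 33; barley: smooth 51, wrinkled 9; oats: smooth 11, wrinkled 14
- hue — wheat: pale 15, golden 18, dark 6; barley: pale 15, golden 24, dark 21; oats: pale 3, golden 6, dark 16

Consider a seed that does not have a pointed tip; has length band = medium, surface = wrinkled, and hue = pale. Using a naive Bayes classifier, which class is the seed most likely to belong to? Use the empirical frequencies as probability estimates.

wheat

wheat: (39/124) × (34/39) × (4/39) × (33/39) × (15/39) ≈ 0.00915227
barley: (60/124) × (56/60) × (3/60) × (9/60) × (15/60) ≈ 0.000846774
oats: (25/124) × (11/25) × (8/25) × (14/25) × (3/25) ≈ 0.00190761
Highest score → wheat.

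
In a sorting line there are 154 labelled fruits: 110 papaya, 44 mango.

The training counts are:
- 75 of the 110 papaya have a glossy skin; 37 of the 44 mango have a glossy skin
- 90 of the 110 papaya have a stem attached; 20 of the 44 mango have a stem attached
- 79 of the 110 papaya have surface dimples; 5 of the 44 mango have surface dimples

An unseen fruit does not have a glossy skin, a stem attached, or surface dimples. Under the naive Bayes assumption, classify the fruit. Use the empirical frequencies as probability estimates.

papaya: (110/154) × (35/110) × (20/110) × (31/110) ≈ 0.0116454
mango: (44/154) × (7/44) × (24/44) × (39/44) ≈ 0.021976
Highest score → mango.

mango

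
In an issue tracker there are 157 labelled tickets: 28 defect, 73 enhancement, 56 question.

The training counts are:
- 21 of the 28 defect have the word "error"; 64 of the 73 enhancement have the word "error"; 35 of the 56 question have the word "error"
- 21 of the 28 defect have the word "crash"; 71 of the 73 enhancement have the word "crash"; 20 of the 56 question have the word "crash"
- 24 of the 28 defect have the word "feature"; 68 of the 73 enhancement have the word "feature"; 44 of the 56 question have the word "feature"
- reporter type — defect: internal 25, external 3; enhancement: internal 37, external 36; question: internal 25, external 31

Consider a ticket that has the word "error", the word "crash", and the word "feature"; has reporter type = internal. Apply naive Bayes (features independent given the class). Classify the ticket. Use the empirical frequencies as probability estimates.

defect: (28/157) × (21/28) × (21/28) × (24/28) × (25/28) ≈ 0.0767743
enhancement: (73/157) × (64/73) × (71/73) × (68/73) × (37/73) ≈ 0.187189
question: (56/157) × (35/56) × (20/56) × (44/56) × (25/56) ≈ 0.0279272
Highest score → enhancement.

enhancement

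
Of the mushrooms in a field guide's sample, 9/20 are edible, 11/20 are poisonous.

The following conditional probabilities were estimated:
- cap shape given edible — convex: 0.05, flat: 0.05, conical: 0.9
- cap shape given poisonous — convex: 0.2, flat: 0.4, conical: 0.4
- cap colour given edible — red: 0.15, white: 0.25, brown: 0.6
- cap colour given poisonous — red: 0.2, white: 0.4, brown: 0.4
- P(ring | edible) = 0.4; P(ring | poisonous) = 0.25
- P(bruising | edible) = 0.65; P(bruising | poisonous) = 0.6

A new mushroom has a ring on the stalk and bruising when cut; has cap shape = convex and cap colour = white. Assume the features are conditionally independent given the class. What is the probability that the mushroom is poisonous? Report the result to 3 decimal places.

0.819

edible: 0.45 × 0.05 × 0.25 × 0.4 × 0.65 = 0.0014625
poisonous: 0.55 × 0.2 × 0.4 × 0.25 × 0.6 = 0.0066
P(poisonous | x) = 0.0066 / 0.0080625 ≈ 0.819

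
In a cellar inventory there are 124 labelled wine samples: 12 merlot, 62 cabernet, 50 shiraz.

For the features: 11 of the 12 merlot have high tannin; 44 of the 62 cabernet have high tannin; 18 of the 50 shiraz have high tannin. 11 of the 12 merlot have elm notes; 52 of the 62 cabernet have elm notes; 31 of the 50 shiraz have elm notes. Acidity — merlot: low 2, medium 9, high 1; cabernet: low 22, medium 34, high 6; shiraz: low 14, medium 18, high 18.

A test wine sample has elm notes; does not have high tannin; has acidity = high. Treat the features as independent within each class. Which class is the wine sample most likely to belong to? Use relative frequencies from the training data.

merlot: (12/124) × (1/12) × (11/12) × (1/12) ≈ 0.000616039
cabernet: (62/124) × (18/62) × (52/62) × (6/62) ≈ 0.0117821
shiraz: (50/124) × (32/50) × (31/50) × (18/50) = 0.0576
Highest score → shiraz.

shiraz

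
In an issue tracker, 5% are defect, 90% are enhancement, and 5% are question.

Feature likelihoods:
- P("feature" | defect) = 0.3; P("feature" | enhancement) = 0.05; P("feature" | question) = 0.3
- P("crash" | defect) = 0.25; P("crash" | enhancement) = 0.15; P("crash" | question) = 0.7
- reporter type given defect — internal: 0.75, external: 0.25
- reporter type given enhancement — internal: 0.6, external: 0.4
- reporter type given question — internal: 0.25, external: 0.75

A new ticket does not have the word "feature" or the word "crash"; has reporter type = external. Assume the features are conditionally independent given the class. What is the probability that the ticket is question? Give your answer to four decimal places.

defect: 0.05 × (1−0.3) × (1−0.25) × 0.25 = 0.0065625
enhancement: 0.9 × (1−0.05) × (1−0.15) × 0.4 = 0.2907
question: 0.05 × (1−0.3) × (1−0.7) × 0.75 = 0.007875
P(question | x) = 0.007875 / 0.3051375 ≈ 0.0258

0.0258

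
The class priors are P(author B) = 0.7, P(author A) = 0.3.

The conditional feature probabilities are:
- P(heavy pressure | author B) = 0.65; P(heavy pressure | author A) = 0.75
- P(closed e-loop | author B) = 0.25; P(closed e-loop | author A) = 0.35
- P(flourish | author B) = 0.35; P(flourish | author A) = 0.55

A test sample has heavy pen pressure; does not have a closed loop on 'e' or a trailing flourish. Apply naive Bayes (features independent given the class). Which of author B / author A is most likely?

author B

author B: 0.7 × 0.65 × (1−0.25) × (1−0.35) = 0.2218125
author A: 0.3 × 0.75 × (1−0.35) × (1−0.55) = 0.0658125
Highest score → author B.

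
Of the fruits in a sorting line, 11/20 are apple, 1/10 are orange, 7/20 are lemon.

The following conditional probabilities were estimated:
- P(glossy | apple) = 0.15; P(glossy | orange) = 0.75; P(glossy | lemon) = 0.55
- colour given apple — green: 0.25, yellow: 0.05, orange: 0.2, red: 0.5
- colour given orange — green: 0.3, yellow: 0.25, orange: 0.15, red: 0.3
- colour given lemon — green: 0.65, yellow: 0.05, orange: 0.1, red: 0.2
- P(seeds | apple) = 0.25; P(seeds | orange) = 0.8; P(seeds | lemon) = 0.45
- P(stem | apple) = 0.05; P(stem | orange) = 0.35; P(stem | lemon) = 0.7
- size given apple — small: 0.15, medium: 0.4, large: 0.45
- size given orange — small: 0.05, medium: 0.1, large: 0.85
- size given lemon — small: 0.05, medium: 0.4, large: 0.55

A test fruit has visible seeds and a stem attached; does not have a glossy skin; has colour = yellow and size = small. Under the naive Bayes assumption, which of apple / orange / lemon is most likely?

lemon

apple: 0.55 × (1−0.15) × 0.05 × 0.25 × 0.05 × 0.15 = 0.000043828125
orange: 0.1 × (1−0.75) × 0.25 × 0.8 × 0.35 × 0.05 = 0.0000875
lemon: 0.35 × (1−0.55) × 0.05 × 0.45 × 0.7 × 0.05 = 0.00012403125
Highest score → lemon.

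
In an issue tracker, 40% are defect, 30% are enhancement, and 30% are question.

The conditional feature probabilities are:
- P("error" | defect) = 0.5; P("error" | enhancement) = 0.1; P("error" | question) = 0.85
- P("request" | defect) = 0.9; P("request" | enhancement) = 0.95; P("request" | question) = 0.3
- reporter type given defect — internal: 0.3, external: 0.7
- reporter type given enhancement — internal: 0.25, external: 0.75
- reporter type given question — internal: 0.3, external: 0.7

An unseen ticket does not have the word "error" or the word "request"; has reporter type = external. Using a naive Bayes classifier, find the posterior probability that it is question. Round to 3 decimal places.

0.478

defect: 0.4 × (1−0.5) × (1−0.9) × 0.7 = 0.014
enhancement: 0.3 × (1−0.1) × (1−0.95) × 0.75 = 0.010125
question: 0.3 × (1−0.85) × (1−0.3) × 0.7 = 0.02205
P(question | x) = 0.02205 / 0.046175 ≈ 0.478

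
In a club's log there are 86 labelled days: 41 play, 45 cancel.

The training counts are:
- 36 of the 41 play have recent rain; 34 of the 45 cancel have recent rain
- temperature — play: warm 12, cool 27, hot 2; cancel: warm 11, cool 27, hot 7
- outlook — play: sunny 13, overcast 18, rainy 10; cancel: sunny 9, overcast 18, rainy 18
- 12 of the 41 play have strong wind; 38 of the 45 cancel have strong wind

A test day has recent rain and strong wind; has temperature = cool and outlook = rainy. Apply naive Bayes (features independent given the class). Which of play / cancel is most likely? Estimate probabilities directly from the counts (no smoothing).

play: (41/86) × (36/41) × (27/41) × (10/41) × (12/41) ≈ 0.0196787
cancel: (45/86) × (34/45) × (27/45) × (18/45) × (38/45) ≈ 0.080124
Highest score → cancel.

cancel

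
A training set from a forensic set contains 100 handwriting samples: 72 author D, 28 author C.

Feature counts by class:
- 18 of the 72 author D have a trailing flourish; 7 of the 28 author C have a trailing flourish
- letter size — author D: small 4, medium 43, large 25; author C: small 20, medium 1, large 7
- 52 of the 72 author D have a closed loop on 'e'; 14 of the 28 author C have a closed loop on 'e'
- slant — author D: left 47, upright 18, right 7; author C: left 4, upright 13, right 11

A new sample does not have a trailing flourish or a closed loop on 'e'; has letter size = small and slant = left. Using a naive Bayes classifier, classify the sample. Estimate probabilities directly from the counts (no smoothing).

author C

author D: (72/100) × (54/72) × (4/72) × (20/72) × (47/72) ≈ 0.00543981
author C: (28/100) × (21/28) × (20/28) × (14/28) × (4/28) ≈ 0.0107143
Highest score → author C.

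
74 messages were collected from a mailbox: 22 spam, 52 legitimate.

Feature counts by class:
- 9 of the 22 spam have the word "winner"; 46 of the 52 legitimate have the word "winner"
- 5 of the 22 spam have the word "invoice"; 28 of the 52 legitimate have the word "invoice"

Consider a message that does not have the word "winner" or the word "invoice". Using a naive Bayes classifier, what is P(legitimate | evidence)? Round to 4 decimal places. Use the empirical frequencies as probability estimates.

spam: (22/74) × (13/22) × (17/22) ≈ 0.135749
legitimate: (52/74) × (6/52) × (24/52) ≈ 0.037422
P(legitimate | x) = 0.037422 / 0.173171 ≈ 0.2161

0.2161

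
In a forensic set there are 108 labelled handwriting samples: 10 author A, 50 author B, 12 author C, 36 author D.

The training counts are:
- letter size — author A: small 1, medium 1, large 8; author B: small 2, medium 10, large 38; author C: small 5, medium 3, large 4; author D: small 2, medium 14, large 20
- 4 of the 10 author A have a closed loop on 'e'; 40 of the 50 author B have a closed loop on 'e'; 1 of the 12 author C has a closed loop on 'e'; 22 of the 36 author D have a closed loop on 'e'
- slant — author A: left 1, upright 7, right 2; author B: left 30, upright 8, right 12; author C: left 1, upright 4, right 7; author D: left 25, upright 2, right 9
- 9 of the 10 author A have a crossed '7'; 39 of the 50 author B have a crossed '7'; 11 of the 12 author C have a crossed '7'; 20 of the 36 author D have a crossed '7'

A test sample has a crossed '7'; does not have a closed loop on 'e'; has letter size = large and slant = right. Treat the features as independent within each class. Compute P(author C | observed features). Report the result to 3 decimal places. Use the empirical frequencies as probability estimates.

0.368

author A: (10/108) × (8/10) × (6/10) × (2/10) × (9/10) = 0.008
author B: (50/108) × (38/50) × (10/50) × (12/50) × (39/50) ≈ 0.0131733
author C: (12/108) × (4/12) × (11/12) × (7/12) × (11/12) ≈ 0.0181541
author D: (36/108) × (20/36) × (14/36) × (9/36) × (20/36) ≈ 0.0100023
P(author C | x) = 0.0181541 / 0.0493297 ≈ 0.368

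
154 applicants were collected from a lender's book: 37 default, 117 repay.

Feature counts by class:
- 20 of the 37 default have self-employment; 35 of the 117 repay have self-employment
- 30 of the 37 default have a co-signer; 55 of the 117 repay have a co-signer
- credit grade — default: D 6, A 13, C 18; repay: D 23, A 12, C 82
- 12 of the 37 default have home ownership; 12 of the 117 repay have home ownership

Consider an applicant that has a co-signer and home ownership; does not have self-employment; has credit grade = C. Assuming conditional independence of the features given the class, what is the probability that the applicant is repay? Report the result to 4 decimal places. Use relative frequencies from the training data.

default: (37/154) × (17/37) × (30/37) × (18/37) × (12/37) ≈ 0.0141221
repay: (117/154) × (82/117) × (55/117) × (82/117) × (12/117) ≈ 0.0179926
P(repay | x) = 0.0179926 / 0.0321147 ≈ 0.5603

0.5603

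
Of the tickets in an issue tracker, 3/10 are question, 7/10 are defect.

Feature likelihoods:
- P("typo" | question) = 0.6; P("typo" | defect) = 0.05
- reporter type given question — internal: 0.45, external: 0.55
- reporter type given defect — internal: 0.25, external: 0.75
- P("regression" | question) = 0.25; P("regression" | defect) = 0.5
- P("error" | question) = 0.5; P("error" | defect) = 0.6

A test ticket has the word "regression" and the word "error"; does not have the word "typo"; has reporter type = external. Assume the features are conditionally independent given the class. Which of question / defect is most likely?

defect

question: 0.3 × (1−0.6) × 0.55 × 0.25 × 0.5 = 0.00825
defect: 0.7 × (1−0.05) × 0.75 × 0.5 × 0.6 = 0.149625
Highest score → defect.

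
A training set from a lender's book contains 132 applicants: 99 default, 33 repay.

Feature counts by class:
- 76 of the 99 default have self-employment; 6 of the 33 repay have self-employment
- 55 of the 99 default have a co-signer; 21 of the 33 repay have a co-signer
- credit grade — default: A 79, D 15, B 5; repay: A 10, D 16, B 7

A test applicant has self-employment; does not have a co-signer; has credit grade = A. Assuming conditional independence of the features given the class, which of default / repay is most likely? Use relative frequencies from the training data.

default

default: (99/132) × (76/99) × (44/99) × (79/99) ≈ 0.204197
repay: (33/132) × (6/33) × (12/33) × (10/33) ≈ 0.00500877
Highest score → default.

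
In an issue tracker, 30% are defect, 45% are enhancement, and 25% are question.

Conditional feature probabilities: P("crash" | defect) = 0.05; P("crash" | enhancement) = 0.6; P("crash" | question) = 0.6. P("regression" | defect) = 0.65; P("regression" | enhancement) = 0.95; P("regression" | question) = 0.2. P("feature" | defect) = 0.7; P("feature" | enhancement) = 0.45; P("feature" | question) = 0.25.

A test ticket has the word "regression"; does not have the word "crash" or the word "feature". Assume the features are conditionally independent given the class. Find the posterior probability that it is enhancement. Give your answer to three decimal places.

defect: 0.3 × (1−0.05) × 0.65 × (1−0.7) = 0.055575
enhancement: 0.45 × (1−0.6) × 0.95 × (1−0.45) = 0.09405
question: 0.25 × (1−0.6) × 0.2 × (1−0.25) = 0.015
P(enhancement | x) = 0.09405 / 0.164625 ≈ 0.571

0.571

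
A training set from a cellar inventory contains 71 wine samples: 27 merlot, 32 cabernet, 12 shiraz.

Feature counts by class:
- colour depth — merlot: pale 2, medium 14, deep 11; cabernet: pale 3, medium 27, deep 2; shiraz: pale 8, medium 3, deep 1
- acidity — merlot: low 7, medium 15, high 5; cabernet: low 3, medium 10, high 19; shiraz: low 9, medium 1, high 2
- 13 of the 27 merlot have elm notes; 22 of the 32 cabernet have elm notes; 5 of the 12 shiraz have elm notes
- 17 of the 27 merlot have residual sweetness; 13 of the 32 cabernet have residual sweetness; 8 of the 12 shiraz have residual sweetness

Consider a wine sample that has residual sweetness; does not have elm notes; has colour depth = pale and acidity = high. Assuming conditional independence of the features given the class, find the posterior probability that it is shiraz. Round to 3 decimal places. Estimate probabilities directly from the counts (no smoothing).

merlot: (27/71) × (2/27) × (5/27) × (14/27) × (17/27) ≈ 0.00170305
cabernet: (32/71) × (3/32) × (19/32) × (10/32) × (13/32) ≈ 0.003185
shiraz: (12/71) × (8/12) × (2/12) × (7/12) × (8/12) ≈ 0.00730308
P(shiraz | x) = 0.00730308 / 0.01219113 ≈ 0.599

0.599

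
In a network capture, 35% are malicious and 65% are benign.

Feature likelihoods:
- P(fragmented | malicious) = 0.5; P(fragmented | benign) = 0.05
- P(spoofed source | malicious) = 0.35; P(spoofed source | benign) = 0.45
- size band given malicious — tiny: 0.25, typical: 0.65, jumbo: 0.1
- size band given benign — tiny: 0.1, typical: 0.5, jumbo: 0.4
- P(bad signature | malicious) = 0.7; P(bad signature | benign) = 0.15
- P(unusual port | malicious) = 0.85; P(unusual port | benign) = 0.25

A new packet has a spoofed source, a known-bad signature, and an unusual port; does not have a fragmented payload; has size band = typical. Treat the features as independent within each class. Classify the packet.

malicious: 0.35 × (1−0.5) × 0.35 × 0.65 × 0.7 × 0.85 = 0.0236884375
benign: 0.65 × (1−0.05) × 0.45 × 0.5 × 0.15 × 0.25 = 0.00521015625
Highest score → malicious.

malicious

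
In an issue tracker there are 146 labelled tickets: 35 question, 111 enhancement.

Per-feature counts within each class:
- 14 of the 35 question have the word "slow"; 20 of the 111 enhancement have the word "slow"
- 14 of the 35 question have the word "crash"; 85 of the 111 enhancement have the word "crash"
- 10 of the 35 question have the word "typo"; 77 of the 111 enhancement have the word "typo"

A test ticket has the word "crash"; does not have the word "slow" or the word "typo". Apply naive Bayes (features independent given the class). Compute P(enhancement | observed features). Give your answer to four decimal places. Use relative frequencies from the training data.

question: (35/146) × (21/35) × (14/35) × (25/35) ≈ 0.0410959
enhancement: (111/146) × (91/111) × (85/111) × (34/111) ≈ 0.146198
P(enhancement | x) = 0.146198 / 0.1872939 ≈ 0.7806

0.7806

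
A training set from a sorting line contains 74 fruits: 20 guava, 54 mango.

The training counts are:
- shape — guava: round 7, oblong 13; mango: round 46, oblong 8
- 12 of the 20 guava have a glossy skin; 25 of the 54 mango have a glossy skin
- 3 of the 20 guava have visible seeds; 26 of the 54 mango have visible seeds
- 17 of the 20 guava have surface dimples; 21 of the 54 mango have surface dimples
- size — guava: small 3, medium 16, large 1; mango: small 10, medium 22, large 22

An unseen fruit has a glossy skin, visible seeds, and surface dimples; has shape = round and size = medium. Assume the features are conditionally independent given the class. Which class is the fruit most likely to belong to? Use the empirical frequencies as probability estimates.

guava: (20/74) × (7/20) × (12/20) × (3/20) × (17/20) × (16/20) ≈ 0.00578919
mango: (54/74) × (46/54) × (25/54) × (26/54) × (21/54) × (22/54) ≈ 0.0219536
Highest score → mango.

mango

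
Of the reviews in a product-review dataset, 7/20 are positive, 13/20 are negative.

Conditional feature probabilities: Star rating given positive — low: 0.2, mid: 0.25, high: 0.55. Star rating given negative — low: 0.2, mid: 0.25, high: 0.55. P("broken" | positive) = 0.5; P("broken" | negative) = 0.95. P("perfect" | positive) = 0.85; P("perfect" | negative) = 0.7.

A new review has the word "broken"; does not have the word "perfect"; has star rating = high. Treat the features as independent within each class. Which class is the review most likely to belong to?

positive: 0.35 × 0.55 × 0.5 × (1−0.85) = 0.0144375
negative: 0.65 × 0.55 × 0.95 × (1−0.7) = 0.1018875
Highest score → negative.

negative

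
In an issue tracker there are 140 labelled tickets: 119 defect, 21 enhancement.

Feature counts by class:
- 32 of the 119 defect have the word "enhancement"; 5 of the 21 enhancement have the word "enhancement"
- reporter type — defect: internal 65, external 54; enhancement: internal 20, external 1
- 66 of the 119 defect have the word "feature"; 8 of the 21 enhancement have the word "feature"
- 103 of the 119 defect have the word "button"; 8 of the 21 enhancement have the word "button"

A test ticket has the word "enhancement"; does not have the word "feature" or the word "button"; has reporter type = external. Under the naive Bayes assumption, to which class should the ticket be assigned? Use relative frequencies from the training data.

defect: (119/140) × (32/119) × (54/119) × (53/119) × (16/119) ≈ 0.00621113
enhancement: (21/140) × (5/21) × (1/21) × (13/21) × (13/21) ≈ 0.000651735
Highest score → defect.

defect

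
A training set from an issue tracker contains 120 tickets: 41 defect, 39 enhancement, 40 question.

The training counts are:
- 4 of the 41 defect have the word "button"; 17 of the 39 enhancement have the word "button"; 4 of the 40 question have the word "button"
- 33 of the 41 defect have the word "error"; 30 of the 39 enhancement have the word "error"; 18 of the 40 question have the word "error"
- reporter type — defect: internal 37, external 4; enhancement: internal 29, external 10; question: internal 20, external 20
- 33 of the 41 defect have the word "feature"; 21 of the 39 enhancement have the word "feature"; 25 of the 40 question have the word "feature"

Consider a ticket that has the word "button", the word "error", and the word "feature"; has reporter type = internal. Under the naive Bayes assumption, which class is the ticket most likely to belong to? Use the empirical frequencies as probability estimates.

enhancement

defect: (41/120) × (4/41) × (33/41) × (37/41) × (33/41) ≈ 0.0194875
enhancement: (39/120) × (17/39) × (30/39) × (29/39) × (21/39) ≈ 0.0436327
question: (40/120) × (4/40) × (18/40) × (20/40) × (25/40) = 0.0046875
Highest score → enhancement.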